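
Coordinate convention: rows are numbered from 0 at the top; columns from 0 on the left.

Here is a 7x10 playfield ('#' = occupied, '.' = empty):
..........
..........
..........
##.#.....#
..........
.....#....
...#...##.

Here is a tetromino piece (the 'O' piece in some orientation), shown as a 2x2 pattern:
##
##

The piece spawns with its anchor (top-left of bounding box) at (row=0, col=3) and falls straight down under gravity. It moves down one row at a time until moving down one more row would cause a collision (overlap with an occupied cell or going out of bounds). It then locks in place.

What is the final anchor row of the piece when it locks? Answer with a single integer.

Answer: 1

Derivation:
Spawn at (row=0, col=3). Try each row:
  row 0: fits
  row 1: fits
  row 2: blocked -> lock at row 1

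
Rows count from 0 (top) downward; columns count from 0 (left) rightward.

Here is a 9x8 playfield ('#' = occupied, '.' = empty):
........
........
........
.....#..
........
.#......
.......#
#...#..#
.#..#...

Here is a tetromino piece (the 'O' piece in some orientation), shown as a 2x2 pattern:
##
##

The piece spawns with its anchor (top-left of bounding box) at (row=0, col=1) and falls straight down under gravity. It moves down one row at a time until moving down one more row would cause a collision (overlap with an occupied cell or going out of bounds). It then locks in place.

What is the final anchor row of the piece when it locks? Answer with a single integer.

Answer: 3

Derivation:
Spawn at (row=0, col=1). Try each row:
  row 0: fits
  row 1: fits
  row 2: fits
  row 3: fits
  row 4: blocked -> lock at row 3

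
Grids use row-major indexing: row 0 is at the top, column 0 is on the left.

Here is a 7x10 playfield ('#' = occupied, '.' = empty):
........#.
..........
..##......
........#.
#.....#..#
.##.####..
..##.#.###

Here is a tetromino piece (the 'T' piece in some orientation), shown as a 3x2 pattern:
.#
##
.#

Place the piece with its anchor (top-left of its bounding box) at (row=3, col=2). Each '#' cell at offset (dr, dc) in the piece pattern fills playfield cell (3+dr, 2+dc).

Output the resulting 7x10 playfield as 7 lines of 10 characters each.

Answer: ........#.
..........
..##......
...#....#.
#.##..#..#
.#######..
..##.#.###

Derivation:
Fill (3+0,2+1) = (3,3)
Fill (3+1,2+0) = (4,2)
Fill (3+1,2+1) = (4,3)
Fill (3+2,2+1) = (5,3)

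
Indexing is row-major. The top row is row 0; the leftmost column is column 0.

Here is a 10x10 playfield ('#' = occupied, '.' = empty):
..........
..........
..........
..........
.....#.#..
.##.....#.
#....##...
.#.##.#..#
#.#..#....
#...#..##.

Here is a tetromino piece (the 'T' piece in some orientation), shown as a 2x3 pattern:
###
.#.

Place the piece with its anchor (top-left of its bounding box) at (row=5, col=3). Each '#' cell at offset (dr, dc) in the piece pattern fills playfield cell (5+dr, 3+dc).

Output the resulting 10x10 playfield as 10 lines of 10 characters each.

Answer: ..........
..........
..........
..........
.....#.#..
.#####..#.
#...###...
.#.##.#..#
#.#..#....
#...#..##.

Derivation:
Fill (5+0,3+0) = (5,3)
Fill (5+0,3+1) = (5,4)
Fill (5+0,3+2) = (5,5)
Fill (5+1,3+1) = (6,4)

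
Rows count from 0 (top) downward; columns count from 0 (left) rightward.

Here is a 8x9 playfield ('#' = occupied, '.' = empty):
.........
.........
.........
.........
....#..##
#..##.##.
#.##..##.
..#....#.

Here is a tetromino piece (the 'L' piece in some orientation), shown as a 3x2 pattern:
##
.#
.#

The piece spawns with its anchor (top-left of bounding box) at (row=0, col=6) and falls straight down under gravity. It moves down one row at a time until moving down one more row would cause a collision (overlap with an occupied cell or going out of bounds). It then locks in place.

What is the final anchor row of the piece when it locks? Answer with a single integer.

Spawn at (row=0, col=6). Try each row:
  row 0: fits
  row 1: fits
  row 2: blocked -> lock at row 1

Answer: 1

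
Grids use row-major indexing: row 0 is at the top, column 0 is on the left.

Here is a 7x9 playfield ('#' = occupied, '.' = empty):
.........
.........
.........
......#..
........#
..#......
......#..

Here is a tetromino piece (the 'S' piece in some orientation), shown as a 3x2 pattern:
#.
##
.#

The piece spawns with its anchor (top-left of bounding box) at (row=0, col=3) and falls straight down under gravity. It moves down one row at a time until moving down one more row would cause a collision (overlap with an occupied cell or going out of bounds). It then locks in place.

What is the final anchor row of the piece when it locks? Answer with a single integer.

Spawn at (row=0, col=3). Try each row:
  row 0: fits
  row 1: fits
  row 2: fits
  row 3: fits
  row 4: fits
  row 5: blocked -> lock at row 4

Answer: 4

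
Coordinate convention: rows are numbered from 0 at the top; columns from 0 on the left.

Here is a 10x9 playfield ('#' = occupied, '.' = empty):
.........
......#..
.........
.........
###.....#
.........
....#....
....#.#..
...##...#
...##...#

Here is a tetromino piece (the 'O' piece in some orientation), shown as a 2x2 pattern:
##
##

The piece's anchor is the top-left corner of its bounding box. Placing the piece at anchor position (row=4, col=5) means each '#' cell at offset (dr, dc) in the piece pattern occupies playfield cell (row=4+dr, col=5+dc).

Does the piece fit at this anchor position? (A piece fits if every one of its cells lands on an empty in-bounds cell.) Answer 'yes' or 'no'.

Answer: yes

Derivation:
Check each piece cell at anchor (4, 5):
  offset (0,0) -> (4,5): empty -> OK
  offset (0,1) -> (4,6): empty -> OK
  offset (1,0) -> (5,5): empty -> OK
  offset (1,1) -> (5,6): empty -> OK
All cells valid: yes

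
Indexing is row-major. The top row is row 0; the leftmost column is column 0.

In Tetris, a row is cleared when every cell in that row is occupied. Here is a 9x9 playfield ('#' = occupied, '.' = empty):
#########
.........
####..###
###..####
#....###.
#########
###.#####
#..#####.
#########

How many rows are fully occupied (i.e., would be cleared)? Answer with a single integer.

Check each row:
  row 0: 0 empty cells -> FULL (clear)
  row 1: 9 empty cells -> not full
  row 2: 2 empty cells -> not full
  row 3: 2 empty cells -> not full
  row 4: 5 empty cells -> not full
  row 5: 0 empty cells -> FULL (clear)
  row 6: 1 empty cell -> not full
  row 7: 3 empty cells -> not full
  row 8: 0 empty cells -> FULL (clear)
Total rows cleared: 3

Answer: 3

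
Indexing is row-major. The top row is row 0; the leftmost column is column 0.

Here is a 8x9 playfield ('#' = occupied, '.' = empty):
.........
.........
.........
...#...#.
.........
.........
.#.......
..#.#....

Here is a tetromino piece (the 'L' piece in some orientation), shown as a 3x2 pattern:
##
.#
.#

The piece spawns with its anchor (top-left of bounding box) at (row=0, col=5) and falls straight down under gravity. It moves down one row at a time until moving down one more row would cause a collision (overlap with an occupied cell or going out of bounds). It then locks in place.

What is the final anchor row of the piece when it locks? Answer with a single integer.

Spawn at (row=0, col=5). Try each row:
  row 0: fits
  row 1: fits
  row 2: fits
  row 3: fits
  row 4: fits
  row 5: fits
  row 6: blocked -> lock at row 5

Answer: 5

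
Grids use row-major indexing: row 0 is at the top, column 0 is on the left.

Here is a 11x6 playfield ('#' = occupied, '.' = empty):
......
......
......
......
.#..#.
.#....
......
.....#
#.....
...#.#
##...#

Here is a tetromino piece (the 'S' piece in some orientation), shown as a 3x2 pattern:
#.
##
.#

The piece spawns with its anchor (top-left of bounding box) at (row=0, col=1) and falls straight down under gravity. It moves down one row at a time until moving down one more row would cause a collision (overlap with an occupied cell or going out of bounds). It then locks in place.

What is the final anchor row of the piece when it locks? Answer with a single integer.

Answer: 2

Derivation:
Spawn at (row=0, col=1). Try each row:
  row 0: fits
  row 1: fits
  row 2: fits
  row 3: blocked -> lock at row 2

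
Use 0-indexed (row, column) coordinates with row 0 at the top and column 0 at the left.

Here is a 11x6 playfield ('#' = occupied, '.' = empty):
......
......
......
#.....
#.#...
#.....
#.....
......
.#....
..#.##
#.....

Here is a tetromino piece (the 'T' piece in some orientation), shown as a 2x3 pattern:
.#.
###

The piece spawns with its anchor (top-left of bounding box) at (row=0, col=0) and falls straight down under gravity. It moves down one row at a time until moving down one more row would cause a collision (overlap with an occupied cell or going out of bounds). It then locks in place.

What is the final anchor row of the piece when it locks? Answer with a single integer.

Spawn at (row=0, col=0). Try each row:
  row 0: fits
  row 1: fits
  row 2: blocked -> lock at row 1

Answer: 1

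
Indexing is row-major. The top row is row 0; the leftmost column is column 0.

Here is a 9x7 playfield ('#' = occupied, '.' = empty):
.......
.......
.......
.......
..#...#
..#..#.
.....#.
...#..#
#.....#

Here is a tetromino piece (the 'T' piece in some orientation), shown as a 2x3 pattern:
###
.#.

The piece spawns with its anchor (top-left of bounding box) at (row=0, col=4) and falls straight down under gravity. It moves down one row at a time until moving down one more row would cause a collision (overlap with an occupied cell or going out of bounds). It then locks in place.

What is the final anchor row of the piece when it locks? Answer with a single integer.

Spawn at (row=0, col=4). Try each row:
  row 0: fits
  row 1: fits
  row 2: fits
  row 3: fits
  row 4: blocked -> lock at row 3

Answer: 3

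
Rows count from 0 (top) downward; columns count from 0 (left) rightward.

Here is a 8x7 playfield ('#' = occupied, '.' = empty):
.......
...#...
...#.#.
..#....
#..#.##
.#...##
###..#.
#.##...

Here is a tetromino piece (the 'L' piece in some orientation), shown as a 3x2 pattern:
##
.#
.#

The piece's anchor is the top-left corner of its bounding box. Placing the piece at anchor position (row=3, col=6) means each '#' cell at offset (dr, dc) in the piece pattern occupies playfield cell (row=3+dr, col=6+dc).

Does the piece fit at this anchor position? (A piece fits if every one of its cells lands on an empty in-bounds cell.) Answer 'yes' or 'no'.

Check each piece cell at anchor (3, 6):
  offset (0,0) -> (3,6): empty -> OK
  offset (0,1) -> (3,7): out of bounds -> FAIL
  offset (1,1) -> (4,7): out of bounds -> FAIL
  offset (2,1) -> (5,7): out of bounds -> FAIL
All cells valid: no

Answer: no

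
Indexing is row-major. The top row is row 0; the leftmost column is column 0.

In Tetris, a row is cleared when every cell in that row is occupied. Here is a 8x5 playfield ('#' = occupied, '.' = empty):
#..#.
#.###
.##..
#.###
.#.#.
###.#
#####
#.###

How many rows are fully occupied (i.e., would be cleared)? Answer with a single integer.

Check each row:
  row 0: 3 empty cells -> not full
  row 1: 1 empty cell -> not full
  row 2: 3 empty cells -> not full
  row 3: 1 empty cell -> not full
  row 4: 3 empty cells -> not full
  row 5: 1 empty cell -> not full
  row 6: 0 empty cells -> FULL (clear)
  row 7: 1 empty cell -> not full
Total rows cleared: 1

Answer: 1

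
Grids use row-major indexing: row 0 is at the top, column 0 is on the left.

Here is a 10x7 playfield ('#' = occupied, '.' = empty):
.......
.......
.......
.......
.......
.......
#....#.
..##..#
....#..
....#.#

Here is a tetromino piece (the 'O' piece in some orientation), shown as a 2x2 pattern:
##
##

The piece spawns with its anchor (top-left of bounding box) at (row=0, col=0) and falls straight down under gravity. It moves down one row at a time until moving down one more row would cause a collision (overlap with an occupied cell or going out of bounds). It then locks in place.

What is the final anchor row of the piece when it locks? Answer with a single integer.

Spawn at (row=0, col=0). Try each row:
  row 0: fits
  row 1: fits
  row 2: fits
  row 3: fits
  row 4: fits
  row 5: blocked -> lock at row 4

Answer: 4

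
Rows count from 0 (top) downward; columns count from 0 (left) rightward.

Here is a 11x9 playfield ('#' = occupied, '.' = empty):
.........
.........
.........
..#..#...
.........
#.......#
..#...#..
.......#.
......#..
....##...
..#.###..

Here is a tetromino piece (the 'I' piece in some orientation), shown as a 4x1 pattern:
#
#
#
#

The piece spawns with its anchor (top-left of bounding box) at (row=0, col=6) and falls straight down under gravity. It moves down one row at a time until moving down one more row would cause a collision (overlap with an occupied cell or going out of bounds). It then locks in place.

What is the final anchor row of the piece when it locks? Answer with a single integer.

Spawn at (row=0, col=6). Try each row:
  row 0: fits
  row 1: fits
  row 2: fits
  row 3: blocked -> lock at row 2

Answer: 2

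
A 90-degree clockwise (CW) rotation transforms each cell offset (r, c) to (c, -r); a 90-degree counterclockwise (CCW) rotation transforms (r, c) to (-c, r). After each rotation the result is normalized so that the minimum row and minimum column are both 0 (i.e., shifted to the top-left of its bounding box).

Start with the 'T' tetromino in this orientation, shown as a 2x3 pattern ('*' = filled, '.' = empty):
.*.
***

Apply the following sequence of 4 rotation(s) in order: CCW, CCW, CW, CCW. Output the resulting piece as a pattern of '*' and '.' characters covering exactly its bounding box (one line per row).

Answer: ***
.*.

Derivation:
Start:
.*.
***
After rotation 1 (CCW):
.*
**
.*
After rotation 2 (CCW):
***
.*.
After rotation 3 (CW):
.*
**
.*
After rotation 4 (CCW):
***
.*.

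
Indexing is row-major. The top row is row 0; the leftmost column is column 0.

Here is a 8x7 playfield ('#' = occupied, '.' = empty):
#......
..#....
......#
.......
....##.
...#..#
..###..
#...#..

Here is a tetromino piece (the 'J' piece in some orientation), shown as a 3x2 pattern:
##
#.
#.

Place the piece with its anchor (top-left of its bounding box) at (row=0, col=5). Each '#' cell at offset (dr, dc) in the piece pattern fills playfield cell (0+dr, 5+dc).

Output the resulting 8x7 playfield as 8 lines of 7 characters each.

Fill (0+0,5+0) = (0,5)
Fill (0+0,5+1) = (0,6)
Fill (0+1,5+0) = (1,5)
Fill (0+2,5+0) = (2,5)

Answer: #....##
..#..#.
.....##
.......
....##.
...#..#
..###..
#...#..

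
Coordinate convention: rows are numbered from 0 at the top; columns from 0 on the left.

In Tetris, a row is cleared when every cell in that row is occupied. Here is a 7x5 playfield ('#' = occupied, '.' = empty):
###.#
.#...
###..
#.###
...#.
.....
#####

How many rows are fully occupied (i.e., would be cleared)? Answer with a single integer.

Check each row:
  row 0: 1 empty cell -> not full
  row 1: 4 empty cells -> not full
  row 2: 2 empty cells -> not full
  row 3: 1 empty cell -> not full
  row 4: 4 empty cells -> not full
  row 5: 5 empty cells -> not full
  row 6: 0 empty cells -> FULL (clear)
Total rows cleared: 1

Answer: 1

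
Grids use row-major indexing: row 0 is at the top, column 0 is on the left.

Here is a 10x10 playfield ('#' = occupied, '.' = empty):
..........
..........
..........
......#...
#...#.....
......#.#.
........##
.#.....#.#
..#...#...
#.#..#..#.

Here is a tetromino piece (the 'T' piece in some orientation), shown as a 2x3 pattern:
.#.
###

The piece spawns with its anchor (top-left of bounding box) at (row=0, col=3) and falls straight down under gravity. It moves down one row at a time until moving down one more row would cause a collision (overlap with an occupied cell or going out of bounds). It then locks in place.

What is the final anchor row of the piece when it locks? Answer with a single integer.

Answer: 2

Derivation:
Spawn at (row=0, col=3). Try each row:
  row 0: fits
  row 1: fits
  row 2: fits
  row 3: blocked -> lock at row 2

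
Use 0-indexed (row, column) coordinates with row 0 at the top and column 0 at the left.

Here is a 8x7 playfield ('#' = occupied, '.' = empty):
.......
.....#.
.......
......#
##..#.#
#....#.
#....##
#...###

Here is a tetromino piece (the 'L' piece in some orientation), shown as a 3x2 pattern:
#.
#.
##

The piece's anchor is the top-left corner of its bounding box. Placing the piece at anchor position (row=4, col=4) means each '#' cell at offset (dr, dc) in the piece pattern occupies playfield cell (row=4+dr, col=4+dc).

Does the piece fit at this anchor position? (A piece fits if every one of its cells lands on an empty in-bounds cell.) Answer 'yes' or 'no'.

Check each piece cell at anchor (4, 4):
  offset (0,0) -> (4,4): occupied ('#') -> FAIL
  offset (1,0) -> (5,4): empty -> OK
  offset (2,0) -> (6,4): empty -> OK
  offset (2,1) -> (6,5): occupied ('#') -> FAIL
All cells valid: no

Answer: no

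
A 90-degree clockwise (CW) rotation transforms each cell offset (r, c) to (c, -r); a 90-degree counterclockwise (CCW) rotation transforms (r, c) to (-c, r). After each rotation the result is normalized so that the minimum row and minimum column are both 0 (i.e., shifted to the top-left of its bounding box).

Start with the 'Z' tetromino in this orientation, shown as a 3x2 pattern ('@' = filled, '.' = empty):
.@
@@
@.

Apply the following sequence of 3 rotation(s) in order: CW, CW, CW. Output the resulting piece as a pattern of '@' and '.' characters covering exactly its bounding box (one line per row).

Start:
.@
@@
@.
After rotation 1 (CW):
@@.
.@@
After rotation 2 (CW):
.@
@@
@.
After rotation 3 (CW):
@@.
.@@

Answer: @@.
.@@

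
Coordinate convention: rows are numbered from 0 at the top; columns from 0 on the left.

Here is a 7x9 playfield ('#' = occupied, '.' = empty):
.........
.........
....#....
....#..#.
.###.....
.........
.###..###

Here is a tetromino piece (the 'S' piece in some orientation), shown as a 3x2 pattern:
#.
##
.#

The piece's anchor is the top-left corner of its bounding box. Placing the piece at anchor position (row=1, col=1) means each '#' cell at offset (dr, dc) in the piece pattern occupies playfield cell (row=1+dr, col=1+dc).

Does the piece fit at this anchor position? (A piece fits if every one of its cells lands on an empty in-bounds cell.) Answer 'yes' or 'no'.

Answer: yes

Derivation:
Check each piece cell at anchor (1, 1):
  offset (0,0) -> (1,1): empty -> OK
  offset (1,0) -> (2,1): empty -> OK
  offset (1,1) -> (2,2): empty -> OK
  offset (2,1) -> (3,2): empty -> OK
All cells valid: yes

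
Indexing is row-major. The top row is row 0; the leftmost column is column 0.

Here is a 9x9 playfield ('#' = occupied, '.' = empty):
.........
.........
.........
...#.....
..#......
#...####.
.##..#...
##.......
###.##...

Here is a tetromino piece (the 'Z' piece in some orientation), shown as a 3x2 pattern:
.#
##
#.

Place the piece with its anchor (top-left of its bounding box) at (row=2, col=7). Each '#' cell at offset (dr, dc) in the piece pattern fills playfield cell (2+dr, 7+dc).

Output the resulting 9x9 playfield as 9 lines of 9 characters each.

Fill (2+0,7+1) = (2,8)
Fill (2+1,7+0) = (3,7)
Fill (2+1,7+1) = (3,8)
Fill (2+2,7+0) = (4,7)

Answer: .........
.........
........#
...#...##
..#....#.
#...####.
.##..#...
##.......
###.##...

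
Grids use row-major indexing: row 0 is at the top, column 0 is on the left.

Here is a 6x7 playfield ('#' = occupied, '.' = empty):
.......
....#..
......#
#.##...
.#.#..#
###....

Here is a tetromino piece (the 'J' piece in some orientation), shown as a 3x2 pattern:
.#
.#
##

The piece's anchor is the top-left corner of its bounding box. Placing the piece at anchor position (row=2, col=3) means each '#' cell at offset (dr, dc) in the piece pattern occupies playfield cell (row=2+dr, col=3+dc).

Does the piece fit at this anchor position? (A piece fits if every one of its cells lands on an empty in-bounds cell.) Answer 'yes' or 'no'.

Answer: no

Derivation:
Check each piece cell at anchor (2, 3):
  offset (0,1) -> (2,4): empty -> OK
  offset (1,1) -> (3,4): empty -> OK
  offset (2,0) -> (4,3): occupied ('#') -> FAIL
  offset (2,1) -> (4,4): empty -> OK
All cells valid: no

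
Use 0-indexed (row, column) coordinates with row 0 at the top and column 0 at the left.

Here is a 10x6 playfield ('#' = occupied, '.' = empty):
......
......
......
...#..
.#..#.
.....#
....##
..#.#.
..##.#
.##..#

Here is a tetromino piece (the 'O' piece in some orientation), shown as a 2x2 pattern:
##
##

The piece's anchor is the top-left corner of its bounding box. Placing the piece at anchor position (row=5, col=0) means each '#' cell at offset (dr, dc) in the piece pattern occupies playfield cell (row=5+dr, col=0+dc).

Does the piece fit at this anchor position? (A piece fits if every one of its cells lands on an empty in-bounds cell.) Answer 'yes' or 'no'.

Answer: yes

Derivation:
Check each piece cell at anchor (5, 0):
  offset (0,0) -> (5,0): empty -> OK
  offset (0,1) -> (5,1): empty -> OK
  offset (1,0) -> (6,0): empty -> OK
  offset (1,1) -> (6,1): empty -> OK
All cells valid: yes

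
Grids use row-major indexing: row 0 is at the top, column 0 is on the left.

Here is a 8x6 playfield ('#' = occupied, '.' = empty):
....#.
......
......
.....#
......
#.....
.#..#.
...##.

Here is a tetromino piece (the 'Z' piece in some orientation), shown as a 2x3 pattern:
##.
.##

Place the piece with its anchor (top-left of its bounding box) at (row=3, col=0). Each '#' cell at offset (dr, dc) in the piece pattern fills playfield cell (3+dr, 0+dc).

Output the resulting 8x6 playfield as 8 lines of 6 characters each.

Answer: ....#.
......
......
##...#
.##...
#.....
.#..#.
...##.

Derivation:
Fill (3+0,0+0) = (3,0)
Fill (3+0,0+1) = (3,1)
Fill (3+1,0+1) = (4,1)
Fill (3+1,0+2) = (4,2)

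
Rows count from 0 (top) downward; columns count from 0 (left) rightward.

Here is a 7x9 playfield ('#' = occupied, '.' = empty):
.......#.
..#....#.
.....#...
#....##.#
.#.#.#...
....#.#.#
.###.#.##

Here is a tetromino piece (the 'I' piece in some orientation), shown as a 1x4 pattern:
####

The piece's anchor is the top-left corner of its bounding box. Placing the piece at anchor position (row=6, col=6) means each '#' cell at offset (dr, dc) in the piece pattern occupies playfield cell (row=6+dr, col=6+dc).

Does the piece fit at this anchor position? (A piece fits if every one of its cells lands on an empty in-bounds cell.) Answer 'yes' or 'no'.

Check each piece cell at anchor (6, 6):
  offset (0,0) -> (6,6): empty -> OK
  offset (0,1) -> (6,7): occupied ('#') -> FAIL
  offset (0,2) -> (6,8): occupied ('#') -> FAIL
  offset (0,3) -> (6,9): out of bounds -> FAIL
All cells valid: no

Answer: no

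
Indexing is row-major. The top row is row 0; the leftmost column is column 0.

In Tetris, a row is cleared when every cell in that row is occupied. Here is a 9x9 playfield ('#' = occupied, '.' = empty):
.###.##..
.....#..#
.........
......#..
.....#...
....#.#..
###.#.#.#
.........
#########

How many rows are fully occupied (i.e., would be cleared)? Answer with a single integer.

Answer: 1

Derivation:
Check each row:
  row 0: 4 empty cells -> not full
  row 1: 7 empty cells -> not full
  row 2: 9 empty cells -> not full
  row 3: 8 empty cells -> not full
  row 4: 8 empty cells -> not full
  row 5: 7 empty cells -> not full
  row 6: 3 empty cells -> not full
  row 7: 9 empty cells -> not full
  row 8: 0 empty cells -> FULL (clear)
Total rows cleared: 1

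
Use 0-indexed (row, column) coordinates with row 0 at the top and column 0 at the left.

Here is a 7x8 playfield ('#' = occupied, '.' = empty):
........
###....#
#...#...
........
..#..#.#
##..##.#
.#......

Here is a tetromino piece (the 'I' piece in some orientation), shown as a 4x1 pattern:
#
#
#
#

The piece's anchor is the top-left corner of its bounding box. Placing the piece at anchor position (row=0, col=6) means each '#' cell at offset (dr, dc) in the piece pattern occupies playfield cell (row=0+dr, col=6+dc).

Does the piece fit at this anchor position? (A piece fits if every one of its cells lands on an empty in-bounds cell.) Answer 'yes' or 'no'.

Answer: yes

Derivation:
Check each piece cell at anchor (0, 6):
  offset (0,0) -> (0,6): empty -> OK
  offset (1,0) -> (1,6): empty -> OK
  offset (2,0) -> (2,6): empty -> OK
  offset (3,0) -> (3,6): empty -> OK
All cells valid: yes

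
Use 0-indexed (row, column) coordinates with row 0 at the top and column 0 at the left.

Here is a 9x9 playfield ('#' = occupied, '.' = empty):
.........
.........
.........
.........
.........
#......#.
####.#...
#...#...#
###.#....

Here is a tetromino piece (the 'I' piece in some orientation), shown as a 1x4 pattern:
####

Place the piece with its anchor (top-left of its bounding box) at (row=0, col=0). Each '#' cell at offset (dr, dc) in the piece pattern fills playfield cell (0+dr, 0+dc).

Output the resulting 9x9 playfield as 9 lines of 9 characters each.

Answer: ####.....
.........
.........
.........
.........
#......#.
####.#...
#...#...#
###.#....

Derivation:
Fill (0+0,0+0) = (0,0)
Fill (0+0,0+1) = (0,1)
Fill (0+0,0+2) = (0,2)
Fill (0+0,0+3) = (0,3)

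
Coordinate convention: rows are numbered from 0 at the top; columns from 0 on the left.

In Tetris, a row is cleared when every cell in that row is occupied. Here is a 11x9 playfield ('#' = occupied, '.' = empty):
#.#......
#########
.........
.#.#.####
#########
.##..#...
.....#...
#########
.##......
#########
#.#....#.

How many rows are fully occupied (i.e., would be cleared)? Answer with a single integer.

Answer: 4

Derivation:
Check each row:
  row 0: 7 empty cells -> not full
  row 1: 0 empty cells -> FULL (clear)
  row 2: 9 empty cells -> not full
  row 3: 3 empty cells -> not full
  row 4: 0 empty cells -> FULL (clear)
  row 5: 6 empty cells -> not full
  row 6: 8 empty cells -> not full
  row 7: 0 empty cells -> FULL (clear)
  row 8: 7 empty cells -> not full
  row 9: 0 empty cells -> FULL (clear)
  row 10: 6 empty cells -> not full
Total rows cleared: 4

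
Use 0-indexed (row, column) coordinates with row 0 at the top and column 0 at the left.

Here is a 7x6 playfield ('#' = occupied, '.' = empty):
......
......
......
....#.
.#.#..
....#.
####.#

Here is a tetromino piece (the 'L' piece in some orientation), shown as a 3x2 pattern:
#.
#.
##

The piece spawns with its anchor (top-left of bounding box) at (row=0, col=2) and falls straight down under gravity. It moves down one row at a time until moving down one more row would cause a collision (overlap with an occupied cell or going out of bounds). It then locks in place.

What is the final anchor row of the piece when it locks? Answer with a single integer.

Answer: 1

Derivation:
Spawn at (row=0, col=2). Try each row:
  row 0: fits
  row 1: fits
  row 2: blocked -> lock at row 1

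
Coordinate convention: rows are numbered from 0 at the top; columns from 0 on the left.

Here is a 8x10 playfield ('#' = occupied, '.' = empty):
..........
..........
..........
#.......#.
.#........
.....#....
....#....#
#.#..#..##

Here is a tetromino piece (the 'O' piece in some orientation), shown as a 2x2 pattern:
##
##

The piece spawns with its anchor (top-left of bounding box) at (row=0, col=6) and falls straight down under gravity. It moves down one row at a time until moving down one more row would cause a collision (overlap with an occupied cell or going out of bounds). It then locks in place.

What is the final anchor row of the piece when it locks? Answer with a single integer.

Answer: 6

Derivation:
Spawn at (row=0, col=6). Try each row:
  row 0: fits
  row 1: fits
  row 2: fits
  row 3: fits
  row 4: fits
  row 5: fits
  row 6: fits
  row 7: blocked -> lock at row 6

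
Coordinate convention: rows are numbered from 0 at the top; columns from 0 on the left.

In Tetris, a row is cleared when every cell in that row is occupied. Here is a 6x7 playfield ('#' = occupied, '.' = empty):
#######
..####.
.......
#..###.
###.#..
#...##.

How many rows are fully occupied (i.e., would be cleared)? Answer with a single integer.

Check each row:
  row 0: 0 empty cells -> FULL (clear)
  row 1: 3 empty cells -> not full
  row 2: 7 empty cells -> not full
  row 3: 3 empty cells -> not full
  row 4: 3 empty cells -> not full
  row 5: 4 empty cells -> not full
Total rows cleared: 1

Answer: 1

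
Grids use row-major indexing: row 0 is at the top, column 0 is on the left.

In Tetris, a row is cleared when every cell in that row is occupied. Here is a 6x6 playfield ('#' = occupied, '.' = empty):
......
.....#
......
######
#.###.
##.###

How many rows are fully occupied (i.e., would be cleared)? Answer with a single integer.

Answer: 1

Derivation:
Check each row:
  row 0: 6 empty cells -> not full
  row 1: 5 empty cells -> not full
  row 2: 6 empty cells -> not full
  row 3: 0 empty cells -> FULL (clear)
  row 4: 2 empty cells -> not full
  row 5: 1 empty cell -> not full
Total rows cleared: 1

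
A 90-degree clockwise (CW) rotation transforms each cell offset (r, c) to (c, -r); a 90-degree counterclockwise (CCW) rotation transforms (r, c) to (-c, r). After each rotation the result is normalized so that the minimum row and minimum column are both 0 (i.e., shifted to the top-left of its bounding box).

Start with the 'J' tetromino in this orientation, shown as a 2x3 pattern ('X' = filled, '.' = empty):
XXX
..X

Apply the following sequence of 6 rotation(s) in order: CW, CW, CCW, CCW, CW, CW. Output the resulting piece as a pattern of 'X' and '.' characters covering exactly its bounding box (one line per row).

Start:
XXX
..X
After rotation 1 (CW):
.X
.X
XX
After rotation 2 (CW):
X..
XXX
After rotation 3 (CCW):
.X
.X
XX
After rotation 4 (CCW):
XXX
..X
After rotation 5 (CW):
.X
.X
XX
After rotation 6 (CW):
X..
XXX

Answer: X..
XXX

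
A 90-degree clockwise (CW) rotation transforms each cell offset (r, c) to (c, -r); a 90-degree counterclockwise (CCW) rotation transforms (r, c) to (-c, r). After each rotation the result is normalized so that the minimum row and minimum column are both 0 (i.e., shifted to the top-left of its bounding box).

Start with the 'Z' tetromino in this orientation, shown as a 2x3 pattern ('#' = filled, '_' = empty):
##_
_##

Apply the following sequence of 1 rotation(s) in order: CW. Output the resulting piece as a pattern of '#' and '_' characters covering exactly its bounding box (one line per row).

Answer: _#
##
#_

Derivation:
Start:
##_
_##
After rotation 1 (CW):
_#
##
#_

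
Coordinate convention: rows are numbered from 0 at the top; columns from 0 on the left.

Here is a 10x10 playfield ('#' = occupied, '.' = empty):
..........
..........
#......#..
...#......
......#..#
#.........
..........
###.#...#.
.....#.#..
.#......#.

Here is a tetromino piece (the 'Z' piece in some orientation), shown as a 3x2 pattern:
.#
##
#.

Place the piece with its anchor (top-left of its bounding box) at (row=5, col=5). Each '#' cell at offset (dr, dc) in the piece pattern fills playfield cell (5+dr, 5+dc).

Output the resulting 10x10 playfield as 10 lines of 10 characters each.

Fill (5+0,5+1) = (5,6)
Fill (5+1,5+0) = (6,5)
Fill (5+1,5+1) = (6,6)
Fill (5+2,5+0) = (7,5)

Answer: ..........
..........
#......#..
...#......
......#..#
#.....#...
.....##...
###.##..#.
.....#.#..
.#......#.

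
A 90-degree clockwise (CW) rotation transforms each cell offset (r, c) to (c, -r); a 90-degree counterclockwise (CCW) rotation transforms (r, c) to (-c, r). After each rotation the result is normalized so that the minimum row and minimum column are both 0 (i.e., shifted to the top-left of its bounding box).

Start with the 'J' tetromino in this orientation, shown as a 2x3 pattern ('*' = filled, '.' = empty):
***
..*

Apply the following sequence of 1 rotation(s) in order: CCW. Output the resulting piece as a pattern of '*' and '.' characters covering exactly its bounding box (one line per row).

Answer: **
*.
*.

Derivation:
Start:
***
..*
After rotation 1 (CCW):
**
*.
*.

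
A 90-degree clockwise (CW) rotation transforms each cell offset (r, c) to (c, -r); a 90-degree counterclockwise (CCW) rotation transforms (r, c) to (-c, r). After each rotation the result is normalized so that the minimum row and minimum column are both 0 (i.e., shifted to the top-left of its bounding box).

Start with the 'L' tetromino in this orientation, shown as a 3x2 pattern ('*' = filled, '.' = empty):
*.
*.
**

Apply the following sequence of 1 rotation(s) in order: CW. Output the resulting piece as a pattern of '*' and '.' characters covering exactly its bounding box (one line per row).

Answer: ***
*..

Derivation:
Start:
*.
*.
**
After rotation 1 (CW):
***
*..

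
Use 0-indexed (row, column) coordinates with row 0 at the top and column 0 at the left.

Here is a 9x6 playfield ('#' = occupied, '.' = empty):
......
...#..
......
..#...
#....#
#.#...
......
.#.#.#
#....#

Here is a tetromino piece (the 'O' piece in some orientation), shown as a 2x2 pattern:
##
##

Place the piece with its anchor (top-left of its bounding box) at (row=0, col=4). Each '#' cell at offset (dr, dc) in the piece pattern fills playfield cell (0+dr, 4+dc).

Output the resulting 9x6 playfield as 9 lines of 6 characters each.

Answer: ....##
...###
......
..#...
#....#
#.#...
......
.#.#.#
#....#

Derivation:
Fill (0+0,4+0) = (0,4)
Fill (0+0,4+1) = (0,5)
Fill (0+1,4+0) = (1,4)
Fill (0+1,4+1) = (1,5)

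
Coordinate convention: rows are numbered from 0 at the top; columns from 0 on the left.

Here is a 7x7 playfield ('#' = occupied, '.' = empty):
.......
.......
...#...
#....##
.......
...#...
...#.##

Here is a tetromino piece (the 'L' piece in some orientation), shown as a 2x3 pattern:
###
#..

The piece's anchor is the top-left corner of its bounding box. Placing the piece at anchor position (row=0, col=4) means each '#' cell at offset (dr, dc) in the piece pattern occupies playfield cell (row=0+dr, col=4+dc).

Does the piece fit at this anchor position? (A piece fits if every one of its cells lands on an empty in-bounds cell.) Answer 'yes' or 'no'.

Answer: yes

Derivation:
Check each piece cell at anchor (0, 4):
  offset (0,0) -> (0,4): empty -> OK
  offset (0,1) -> (0,5): empty -> OK
  offset (0,2) -> (0,6): empty -> OK
  offset (1,0) -> (1,4): empty -> OK
All cells valid: yes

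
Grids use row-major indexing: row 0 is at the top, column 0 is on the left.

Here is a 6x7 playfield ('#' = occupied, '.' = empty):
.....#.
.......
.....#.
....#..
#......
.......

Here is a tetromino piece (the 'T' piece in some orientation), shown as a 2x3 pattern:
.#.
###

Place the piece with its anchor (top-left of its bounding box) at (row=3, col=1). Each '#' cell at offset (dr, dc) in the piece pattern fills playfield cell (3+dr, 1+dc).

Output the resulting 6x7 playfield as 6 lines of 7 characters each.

Answer: .....#.
.......
.....#.
..#.#..
####...
.......

Derivation:
Fill (3+0,1+1) = (3,2)
Fill (3+1,1+0) = (4,1)
Fill (3+1,1+1) = (4,2)
Fill (3+1,1+2) = (4,3)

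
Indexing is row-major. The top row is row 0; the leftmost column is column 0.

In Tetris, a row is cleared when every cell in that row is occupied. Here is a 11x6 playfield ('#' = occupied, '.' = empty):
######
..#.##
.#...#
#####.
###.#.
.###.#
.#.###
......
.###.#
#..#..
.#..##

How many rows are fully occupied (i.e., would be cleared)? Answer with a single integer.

Answer: 1

Derivation:
Check each row:
  row 0: 0 empty cells -> FULL (clear)
  row 1: 3 empty cells -> not full
  row 2: 4 empty cells -> not full
  row 3: 1 empty cell -> not full
  row 4: 2 empty cells -> not full
  row 5: 2 empty cells -> not full
  row 6: 2 empty cells -> not full
  row 7: 6 empty cells -> not full
  row 8: 2 empty cells -> not full
  row 9: 4 empty cells -> not full
  row 10: 3 empty cells -> not full
Total rows cleared: 1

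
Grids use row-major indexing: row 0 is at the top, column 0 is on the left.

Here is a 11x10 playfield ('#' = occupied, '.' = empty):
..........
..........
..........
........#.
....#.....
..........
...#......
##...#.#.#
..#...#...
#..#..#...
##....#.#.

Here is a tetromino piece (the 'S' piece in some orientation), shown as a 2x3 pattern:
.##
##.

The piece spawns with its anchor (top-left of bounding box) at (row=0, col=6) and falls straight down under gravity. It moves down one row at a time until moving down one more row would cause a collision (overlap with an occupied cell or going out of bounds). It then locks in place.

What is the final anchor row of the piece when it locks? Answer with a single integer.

Answer: 2

Derivation:
Spawn at (row=0, col=6). Try each row:
  row 0: fits
  row 1: fits
  row 2: fits
  row 3: blocked -> lock at row 2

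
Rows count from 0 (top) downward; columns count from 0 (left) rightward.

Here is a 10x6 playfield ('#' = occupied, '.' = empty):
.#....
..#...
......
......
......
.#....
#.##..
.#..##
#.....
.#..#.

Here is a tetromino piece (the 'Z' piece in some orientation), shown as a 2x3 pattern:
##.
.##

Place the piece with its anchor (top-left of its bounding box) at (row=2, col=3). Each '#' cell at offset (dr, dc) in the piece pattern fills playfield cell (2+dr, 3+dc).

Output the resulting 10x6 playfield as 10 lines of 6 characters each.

Fill (2+0,3+0) = (2,3)
Fill (2+0,3+1) = (2,4)
Fill (2+1,3+1) = (3,4)
Fill (2+1,3+2) = (3,5)

Answer: .#....
..#...
...##.
....##
......
.#....
#.##..
.#..##
#.....
.#..#.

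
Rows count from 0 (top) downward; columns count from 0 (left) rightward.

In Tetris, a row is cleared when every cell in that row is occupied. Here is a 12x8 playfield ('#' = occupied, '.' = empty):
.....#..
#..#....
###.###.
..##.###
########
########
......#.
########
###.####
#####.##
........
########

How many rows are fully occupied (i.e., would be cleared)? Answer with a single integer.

Check each row:
  row 0: 7 empty cells -> not full
  row 1: 6 empty cells -> not full
  row 2: 2 empty cells -> not full
  row 3: 3 empty cells -> not full
  row 4: 0 empty cells -> FULL (clear)
  row 5: 0 empty cells -> FULL (clear)
  row 6: 7 empty cells -> not full
  row 7: 0 empty cells -> FULL (clear)
  row 8: 1 empty cell -> not full
  row 9: 1 empty cell -> not full
  row 10: 8 empty cells -> not full
  row 11: 0 empty cells -> FULL (clear)
Total rows cleared: 4

Answer: 4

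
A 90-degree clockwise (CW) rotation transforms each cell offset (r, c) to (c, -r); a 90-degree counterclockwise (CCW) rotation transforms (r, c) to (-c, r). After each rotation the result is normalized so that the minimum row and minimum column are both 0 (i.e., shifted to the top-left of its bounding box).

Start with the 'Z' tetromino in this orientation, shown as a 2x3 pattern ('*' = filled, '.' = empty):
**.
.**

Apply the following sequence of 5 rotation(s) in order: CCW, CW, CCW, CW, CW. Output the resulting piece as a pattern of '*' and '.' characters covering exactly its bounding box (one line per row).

Answer: .*
**
*.

Derivation:
Start:
**.
.**
After rotation 1 (CCW):
.*
**
*.
After rotation 2 (CW):
**.
.**
After rotation 3 (CCW):
.*
**
*.
After rotation 4 (CW):
**.
.**
After rotation 5 (CW):
.*
**
*.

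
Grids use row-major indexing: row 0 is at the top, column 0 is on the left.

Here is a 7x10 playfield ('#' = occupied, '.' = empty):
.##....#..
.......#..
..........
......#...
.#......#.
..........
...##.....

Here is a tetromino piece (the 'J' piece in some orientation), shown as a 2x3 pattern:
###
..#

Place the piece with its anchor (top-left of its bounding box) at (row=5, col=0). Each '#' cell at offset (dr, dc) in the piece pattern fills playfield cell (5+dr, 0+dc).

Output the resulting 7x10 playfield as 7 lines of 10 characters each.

Fill (5+0,0+0) = (5,0)
Fill (5+0,0+1) = (5,1)
Fill (5+0,0+2) = (5,2)
Fill (5+1,0+2) = (6,2)

Answer: .##....#..
.......#..
..........
......#...
.#......#.
###.......
..###.....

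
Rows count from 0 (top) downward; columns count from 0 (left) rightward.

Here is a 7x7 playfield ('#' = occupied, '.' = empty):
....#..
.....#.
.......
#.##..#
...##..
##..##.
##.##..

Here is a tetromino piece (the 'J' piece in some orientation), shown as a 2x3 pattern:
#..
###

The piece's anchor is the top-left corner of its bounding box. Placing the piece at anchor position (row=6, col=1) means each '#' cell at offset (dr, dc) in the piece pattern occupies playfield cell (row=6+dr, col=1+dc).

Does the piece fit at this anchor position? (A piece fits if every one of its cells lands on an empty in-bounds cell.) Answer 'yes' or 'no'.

Check each piece cell at anchor (6, 1):
  offset (0,0) -> (6,1): occupied ('#') -> FAIL
  offset (1,0) -> (7,1): out of bounds -> FAIL
  offset (1,1) -> (7,2): out of bounds -> FAIL
  offset (1,2) -> (7,3): out of bounds -> FAIL
All cells valid: no

Answer: no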